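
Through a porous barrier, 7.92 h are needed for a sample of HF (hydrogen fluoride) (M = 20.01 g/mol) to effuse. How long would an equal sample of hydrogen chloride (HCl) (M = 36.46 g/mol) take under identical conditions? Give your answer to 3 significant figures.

Graham's law gives t_HCl/t_HF = √(M_HCl/M_HF) = √(36.46/20.01) = √1.822 = 1.350.
So the time for HCl is 7.92 × 1.350 = 10.7 h.

10.7 h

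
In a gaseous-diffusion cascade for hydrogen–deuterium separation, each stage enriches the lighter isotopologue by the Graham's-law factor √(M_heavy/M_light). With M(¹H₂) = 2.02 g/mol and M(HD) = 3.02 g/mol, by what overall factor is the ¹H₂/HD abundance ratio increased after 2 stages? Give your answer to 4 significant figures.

Overall factor = α^2 with α = √(3.02/2.02), i.e. (3.02/2.02)^(2/2).
= 1.49505^1 = 1.495.

1.495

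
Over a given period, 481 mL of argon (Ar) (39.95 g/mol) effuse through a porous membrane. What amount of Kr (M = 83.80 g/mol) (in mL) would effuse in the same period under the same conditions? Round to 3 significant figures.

Since effusion rate ∝ 1/√M, rate_Kr/rate_Ar = √(M_Ar/M_Kr) = √(39.95/83.80) = √0.4767 = 0.6905.
So the volume for Kr is 481 × 0.6905 = 332 mL.

332 mL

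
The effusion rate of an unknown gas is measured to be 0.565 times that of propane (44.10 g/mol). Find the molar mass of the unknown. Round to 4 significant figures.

138.1 g/mol

By Graham's law, rate_X/rate_C₃H₈ = √(M_C₃H₈/M_X).
0.565 = √(44.10/M_X)
M_X = 44.10 / 0.565² = 44.10 / 0.3192 = 138.1 g/mol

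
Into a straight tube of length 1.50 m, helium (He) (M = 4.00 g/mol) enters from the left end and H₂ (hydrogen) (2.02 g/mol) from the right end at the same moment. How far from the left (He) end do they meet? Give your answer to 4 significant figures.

In equal time, each gas travels a distance ∝ its rate ∝ 1/√M, so d_He/d_H₂ = √(M_H₂/M_He) = √(2.02/4.00) = 0.7106.
With d_He + d_H₂ = 1.50 m, d_H₂ = 1.50/(1 + 0.7106) = 0.8769 m.
d_He = 1.50 − 0.8769 = 0.6231 m.

0.6231 m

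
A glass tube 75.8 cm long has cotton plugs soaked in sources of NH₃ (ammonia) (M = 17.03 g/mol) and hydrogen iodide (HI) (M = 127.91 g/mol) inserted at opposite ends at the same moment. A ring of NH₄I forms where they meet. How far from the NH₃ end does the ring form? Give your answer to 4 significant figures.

Distances travelled in equal time are proportional to diffusion rates, so d_NH₃/d_HI = √(M_HI/M_NH₃) = √(127.91/17.03) = 2.741.
With d_NH₃ + d_HI = 75.8 cm, d_HI = 75.8/(1 + 2.741) = 20.26 cm.
d_NH₃ = 75.8 − 20.26 = 55.54 cm.

55.54 cm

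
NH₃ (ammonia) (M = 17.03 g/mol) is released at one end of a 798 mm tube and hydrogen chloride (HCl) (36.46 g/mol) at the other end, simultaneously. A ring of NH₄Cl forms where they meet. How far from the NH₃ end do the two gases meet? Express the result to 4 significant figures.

474.0 mm

The fronts meet when d_NH₃ + d_HCl = L with d_NH₃/d_HCl = √(M_HCl/M_NH₃) (Graham's law). Here √(M_HCl/M_NH₃) = √(36.46/17.03) = 1.463.
With d_NH₃ + d_HCl = 798 mm, d_HCl = 798/(1 + 1.463) = 324.0 mm.
d_NH₃ = 798 − 324.0 = 474.0 mm.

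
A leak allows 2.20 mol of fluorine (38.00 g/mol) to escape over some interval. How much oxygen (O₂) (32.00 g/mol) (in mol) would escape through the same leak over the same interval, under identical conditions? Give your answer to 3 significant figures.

From Graham's law, rate_O₂/rate_F₂ = √(M_F₂/M_O₂) = √(38.00/32.00) = √1.188 = 1.090.
So the amount for O₂ is 2.20 × 1.090 = 2.40 mol.

2.40 mol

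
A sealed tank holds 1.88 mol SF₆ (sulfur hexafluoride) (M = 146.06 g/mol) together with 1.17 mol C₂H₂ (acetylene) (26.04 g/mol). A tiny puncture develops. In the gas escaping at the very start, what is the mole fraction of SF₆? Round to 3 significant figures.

Each component's effusion rate ∝ (its partial pressure)·(1/√M) ∝ n_i/√M_i.
So x_SF₆ in the escaping gas = (n_SF₆/√M_SF₆) / Σ(n_i/√M_i)
= (1.88/√146.06) / (1.88/√146.06 + 1.17/√26.04) = 0.1556/(0.1556 + 0.2293) = 0.404.

0.404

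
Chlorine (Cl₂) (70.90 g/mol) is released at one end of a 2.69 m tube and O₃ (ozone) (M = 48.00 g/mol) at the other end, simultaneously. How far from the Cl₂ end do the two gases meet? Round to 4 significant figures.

1.214 m

The fronts meet when d_Cl₂ + d_O₃ = L with d_Cl₂/d_O₃ = √(M_O₃/M_Cl₂) (Graham's law). Here √(M_O₃/M_Cl₂) = √(48.00/70.90) = 0.8228.
With d_Cl₂ + d_O₃ = 2.69 m, d_O₃ = 2.69/(1 + 0.8228) = 1.476 m.
d_Cl₂ = 2.69 − 1.476 = 1.214 m.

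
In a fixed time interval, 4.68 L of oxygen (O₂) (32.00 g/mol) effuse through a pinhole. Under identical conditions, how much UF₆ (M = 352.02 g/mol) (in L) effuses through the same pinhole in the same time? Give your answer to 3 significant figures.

Graham's law gives rate_UF₆/rate_O₂ = √(M_O₂/M_UF₆) = √(32.00/352.02) = √0.09090 = 0.3015.
So the volume for UF₆ is 4.68 × 0.3015 = 1.41 L.

1.41 L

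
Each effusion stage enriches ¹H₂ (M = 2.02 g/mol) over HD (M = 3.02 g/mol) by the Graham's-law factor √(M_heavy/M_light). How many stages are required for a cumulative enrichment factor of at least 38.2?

19

Per stage α = (3.02/2.02)^(1/2) = 1.49505^0.5, giving ln α = 0.2011.
Need α^N ≥ 38.2 ⇒ N ≥ ln(38.2) / ln α = 3.643 / 0.2011 = 18.12.
So at least 19 stages are needed.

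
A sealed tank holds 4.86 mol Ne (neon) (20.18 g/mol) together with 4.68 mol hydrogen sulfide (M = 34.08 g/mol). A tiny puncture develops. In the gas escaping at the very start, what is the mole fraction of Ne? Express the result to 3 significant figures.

Rate_i ∝ x_i/√M_i (Graham's law weighted by mole fraction), so the effusate composition follows n_i/√M_i.
Mole fraction of Ne in the effusate = (n_Ne/√M_Ne) / (n_Ne/√M_Ne + n_H₂S/√M_H₂S)
= (4.86/√20.18) / (4.86/√20.18 + 4.68/√34.08) = 1.082/(1.082 + 0.8017) = 0.574.

0.574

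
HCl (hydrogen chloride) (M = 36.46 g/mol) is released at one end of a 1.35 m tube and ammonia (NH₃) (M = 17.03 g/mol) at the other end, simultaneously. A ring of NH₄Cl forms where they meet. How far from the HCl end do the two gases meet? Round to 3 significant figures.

0.548 m

Distances travelled in equal time are proportional to diffusion rates, so d_HCl/d_NH₃ = √(M_NH₃/M_HCl) = √(17.03/36.46) = 0.6834.
With d_HCl + d_NH₃ = 1.35 m, d_NH₃ = 1.35/(1 + 0.6834) = 0.8019 m.
d_HCl = 1.35 − 0.8019 = 0.548 m.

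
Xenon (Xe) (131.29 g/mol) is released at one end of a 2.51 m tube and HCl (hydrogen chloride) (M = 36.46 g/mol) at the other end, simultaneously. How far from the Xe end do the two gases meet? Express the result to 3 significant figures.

In equal time, each gas travels a distance ∝ its rate ∝ 1/√M, so d_Xe/d_HCl = √(M_HCl/M_Xe) = √(36.46/131.29) = 0.5270.
With d_Xe + d_HCl = 2.51 m, d_HCl = 2.51/(1 + 0.5270) = 1.644 m.
d_Xe = 2.51 − 1.644 = 0.866 m.

0.866 m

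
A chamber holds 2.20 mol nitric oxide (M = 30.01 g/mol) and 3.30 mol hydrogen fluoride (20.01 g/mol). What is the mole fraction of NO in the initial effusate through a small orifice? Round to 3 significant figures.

0.352

The effusion rate of species i is ∝ p_i/√M_i ∝ n_i/√M_i.
Mole fraction of NO in the effusate = (n_NO/√M_NO) / (n_NO/√M_NO + n_HF/√M_HF)
= (2.20/√30.01) / (2.20/√30.01 + 3.30/√20.01) = 0.4016/(0.4016 + 0.7377) = 0.352.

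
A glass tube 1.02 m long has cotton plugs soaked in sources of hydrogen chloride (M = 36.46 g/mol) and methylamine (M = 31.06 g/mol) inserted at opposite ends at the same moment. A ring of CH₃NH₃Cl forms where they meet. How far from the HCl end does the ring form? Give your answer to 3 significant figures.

Graham's law gives d_HCl/d_CH₃NH₂ = rate_HCl/rate_CH₃NH₂ = √(M_CH₃NH₂/M_HCl) = √(31.06/36.46) = 0.9230.
With d_HCl + d_CH₃NH₂ = 1.02 m, d_CH₃NH₂ = 1.02/(1 + 0.9230) = 0.5304 m.
d_HCl = 1.02 − 0.5304 = 0.490 m.

0.490 m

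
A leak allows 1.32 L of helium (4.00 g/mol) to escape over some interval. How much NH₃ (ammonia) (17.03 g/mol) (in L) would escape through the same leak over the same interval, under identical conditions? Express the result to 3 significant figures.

0.640 L

By Graham's law, rate_NH₃/rate_He = √(M_He/M_NH₃) = √(4.00/17.03) = √0.2349 = 0.4846.
So the volume for NH₃ is 1.32 × 0.4846 = 0.640 L.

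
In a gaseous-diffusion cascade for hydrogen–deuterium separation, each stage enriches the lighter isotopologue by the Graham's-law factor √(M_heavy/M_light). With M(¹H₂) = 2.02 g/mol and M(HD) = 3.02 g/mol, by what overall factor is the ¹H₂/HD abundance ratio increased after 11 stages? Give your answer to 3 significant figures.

Overall factor = α^11 with α = √(3.02/2.02), i.e. (3.02/2.02)^(11/2).
= 1.49505^(11/2) = 9.13.

9.13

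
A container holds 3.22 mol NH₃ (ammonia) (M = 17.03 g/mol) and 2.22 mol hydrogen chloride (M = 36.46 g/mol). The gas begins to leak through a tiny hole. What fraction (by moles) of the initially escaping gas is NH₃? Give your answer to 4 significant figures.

The effusion rate of species i is ∝ p_i/√M_i ∝ n_i/√M_i.
x_NH₃(eff) = (n_NH₃/√M_NH₃) / (n_NH₃/√M_NH₃ + n_HCl/√M_HCl)
= (3.22/√17.03) / (3.22/√17.03 + 2.22/√36.46) = 0.7803/(0.7803 + 0.3677) = 0.6797.

0.6797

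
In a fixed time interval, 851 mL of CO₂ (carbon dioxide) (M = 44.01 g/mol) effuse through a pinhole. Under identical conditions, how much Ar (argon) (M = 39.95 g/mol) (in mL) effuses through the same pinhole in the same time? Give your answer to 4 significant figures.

893.2 mL

From Graham's law, rate_Ar/rate_CO₂ = √(M_CO₂/M_Ar) = √(44.01/39.95) = √1.102 = 1.050.
So the volume for Ar is 851 × 1.050 = 893.2 mL.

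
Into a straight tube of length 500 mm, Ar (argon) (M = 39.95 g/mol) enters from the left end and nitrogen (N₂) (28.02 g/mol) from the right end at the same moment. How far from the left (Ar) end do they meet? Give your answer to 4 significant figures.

227.9 mm

The fronts meet when d_Ar + d_N₂ = L with d_Ar/d_N₂ = √(M_N₂/M_Ar) (Graham's law). Here √(M_N₂/M_Ar) = √(28.02/39.95) = 0.8375.
With d_Ar + d_N₂ = 500 mm, d_N₂ = 500/(1 + 0.8375) = 272.1 mm.
d_Ar = 500 − 272.1 = 227.9 mm.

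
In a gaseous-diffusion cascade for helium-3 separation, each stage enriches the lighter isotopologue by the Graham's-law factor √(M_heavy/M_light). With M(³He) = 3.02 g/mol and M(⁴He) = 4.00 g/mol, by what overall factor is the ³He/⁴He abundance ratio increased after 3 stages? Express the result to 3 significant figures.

After 3 stages the ratio has grown by (√(4.00/3.02))^3 = (4.00/3.02)^(3/2).
= 1.32450^(3/2) = 1.52.

1.52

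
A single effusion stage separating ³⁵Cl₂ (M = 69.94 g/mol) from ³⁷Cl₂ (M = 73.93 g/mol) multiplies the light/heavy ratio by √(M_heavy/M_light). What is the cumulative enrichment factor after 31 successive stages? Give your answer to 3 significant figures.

Each stage multiplies the ratio by α = √(73.93/69.94), so after 31 stages the overall factor is α^31 = (73.93/69.94)^(31/2).
= 1.05705^(31/2) = 2.36.

2.36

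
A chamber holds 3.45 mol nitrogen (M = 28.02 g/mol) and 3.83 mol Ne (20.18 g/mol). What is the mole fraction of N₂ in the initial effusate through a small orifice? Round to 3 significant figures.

The effusion rate of species i is ∝ p_i/√M_i ∝ n_i/√M_i.
So x_N₂ in the escaping gas = (n_N₂/√M_N₂) / Σ(n_i/√M_i)
= (3.45/√28.02) / (3.45/√28.02 + 3.83/√20.18) = 0.6518/(0.6518 + 0.8526) = 0.433.

0.433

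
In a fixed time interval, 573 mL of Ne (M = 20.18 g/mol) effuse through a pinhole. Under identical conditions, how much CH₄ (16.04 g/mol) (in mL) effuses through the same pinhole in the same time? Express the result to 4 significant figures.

From Graham's law, rate_CH₄/rate_Ne = √(M_Ne/M_CH₄) = √(20.18/16.04) = √1.258 = 1.122.
So the volume for CH₄ is 573 × 1.122 = 642.7 mL.

642.7 mL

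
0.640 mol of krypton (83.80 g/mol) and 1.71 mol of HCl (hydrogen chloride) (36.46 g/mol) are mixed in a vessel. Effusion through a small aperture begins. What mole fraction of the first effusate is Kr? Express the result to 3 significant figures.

0.198

Effusion rate of each component ∝ n_i/√M_i (partial pressure × 1/√M).
Mole fraction of Kr in the effusate = (n_Kr/√M_Kr) / (n_Kr/√M_Kr + n_HCl/√M_HCl)
= (0.640/√83.80) / (0.640/√83.80 + 1.71/√36.46) = 0.06991/(0.06991 + 0.2832) = 0.198.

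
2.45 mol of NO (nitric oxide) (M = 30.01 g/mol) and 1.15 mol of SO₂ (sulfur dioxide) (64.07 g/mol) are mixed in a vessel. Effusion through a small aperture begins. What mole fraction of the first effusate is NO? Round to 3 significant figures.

Effusion rate of each component ∝ n_i/√M_i (partial pressure × 1/√M).
Mole fraction of NO in the effusate = (n_NO/√M_NO) / (n_NO/√M_NO + n_SO₂/√M_SO₂)
= (2.45/√30.01) / (2.45/√30.01 + 1.15/√64.07) = 0.4472/(0.4472 + 0.1437) = 0.757.

0.757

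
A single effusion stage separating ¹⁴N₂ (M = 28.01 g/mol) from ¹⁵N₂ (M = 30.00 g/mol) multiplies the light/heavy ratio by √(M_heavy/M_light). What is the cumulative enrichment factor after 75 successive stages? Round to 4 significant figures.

The single-stage factor is √(M_heavy/M_light), so 75 stages give [√(30.00/28.01)]^75 = (30.00/28.01)^(75/2).
= 1.07105^(75/2) = 13.12.

13.12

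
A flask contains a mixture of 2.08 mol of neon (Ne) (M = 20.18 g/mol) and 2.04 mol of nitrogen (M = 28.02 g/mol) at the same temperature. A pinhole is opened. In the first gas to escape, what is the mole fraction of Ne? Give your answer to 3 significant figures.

0.546

Rate_i ∝ x_i/√M_i (Graham's law weighted by mole fraction), so the effusate composition follows n_i/√M_i.
Mole fraction of Ne in the effusate = (n_Ne/√M_Ne) / (n_Ne/√M_Ne + n_N₂/√M_N₂)
= (2.08/√20.18) / (2.08/√20.18 + 2.04/√28.02) = 0.4630/(0.4630 + 0.3854) = 0.546.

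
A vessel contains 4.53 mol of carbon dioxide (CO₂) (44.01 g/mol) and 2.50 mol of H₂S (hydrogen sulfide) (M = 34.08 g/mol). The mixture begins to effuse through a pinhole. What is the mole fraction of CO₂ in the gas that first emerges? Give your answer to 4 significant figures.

Each component's effusion rate ∝ (its partial pressure)·(1/√M) ∝ n_i/√M_i.
Mole fraction of CO₂ in the effusate = (n_CO₂/√M_CO₂) / (n_CO₂/√M_CO₂ + n_H₂S/√M_H₂S)
= (4.53/√44.01) / (4.53/√44.01 + 2.50/√34.08) = 0.6828/(0.6828 + 0.4282) = 0.6146.

0.6146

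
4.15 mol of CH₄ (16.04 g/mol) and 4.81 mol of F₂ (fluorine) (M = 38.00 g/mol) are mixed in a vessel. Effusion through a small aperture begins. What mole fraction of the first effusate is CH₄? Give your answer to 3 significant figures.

The effusion rate of species i is ∝ p_i/√M_i ∝ n_i/√M_i.
Mole fraction of CH₄ in the effusate = (n_CH₄/√M_CH₄) / (n_CH₄/√M_CH₄ + n_F₂/√M_F₂)
= (4.15/√16.04) / (4.15/√16.04 + 4.81/√38.00) = 1.036/(1.036 + 0.7803) = 0.570.

0.570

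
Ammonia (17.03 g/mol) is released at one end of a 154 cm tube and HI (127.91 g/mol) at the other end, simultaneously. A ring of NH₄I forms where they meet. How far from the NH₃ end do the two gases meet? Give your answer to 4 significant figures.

Graham's law gives d_NH₃/d_HI = rate_NH₃/rate_HI = √(M_HI/M_NH₃) = √(127.91/17.03) = 2.741.
With d_NH₃ + d_HI = 154 cm, d_HI = 154/(1 + 2.741) = 41.17 cm.
d_NH₃ = 154 − 41.17 = 112.8 cm.

112.8 cm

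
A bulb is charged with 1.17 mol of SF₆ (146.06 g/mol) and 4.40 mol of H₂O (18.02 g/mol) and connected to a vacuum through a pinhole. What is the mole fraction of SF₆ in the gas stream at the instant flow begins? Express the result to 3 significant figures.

0.0854

Effusion rate of each component ∝ n_i/√M_i (partial pressure × 1/√M).
Mole fraction of SF₆ in the effusate = (n_SF₆/√M_SF₆) / (n_SF₆/√M_SF₆ + n_H₂O/√M_H₂O)
= (1.17/√146.06) / (1.17/√146.06 + 4.40/√18.02) = 0.09681/(0.09681 + 1.037) = 0.0854.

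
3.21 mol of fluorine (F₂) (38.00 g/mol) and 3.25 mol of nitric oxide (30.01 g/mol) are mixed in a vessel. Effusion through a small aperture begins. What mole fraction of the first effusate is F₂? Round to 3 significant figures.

0.467

Rate_i ∝ x_i/√M_i (Graham's law weighted by mole fraction), so the effusate composition follows n_i/√M_i.
Mole fraction of F₂ in the effusate = (n_F₂/√M_F₂) / (n_F₂/√M_F₂ + n_NO/√M_NO)
= (3.21/√38.00) / (3.21/√38.00 + 3.25/√30.01) = 0.5207/(0.5207 + 0.5933) = 0.467.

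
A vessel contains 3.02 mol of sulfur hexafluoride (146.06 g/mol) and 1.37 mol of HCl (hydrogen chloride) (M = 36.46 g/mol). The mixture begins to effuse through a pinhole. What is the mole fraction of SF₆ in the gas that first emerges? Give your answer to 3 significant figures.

0.524

Rate_i ∝ x_i/√M_i (Graham's law weighted by mole fraction), so the effusate composition follows n_i/√M_i.
x_SF₆(eff) = (n_SF₆/√M_SF₆) / (n_SF₆/√M_SF₆ + n_HCl/√M_HCl)
= (3.02/√146.06) / (3.02/√146.06 + 1.37/√36.46) = 0.2499/(0.2499 + 0.2269) = 0.524.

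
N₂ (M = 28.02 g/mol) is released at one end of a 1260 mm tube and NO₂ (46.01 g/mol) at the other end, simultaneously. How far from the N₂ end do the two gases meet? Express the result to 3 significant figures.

708 mm

Distances travelled in equal time are proportional to diffusion rates, so d_N₂/d_NO₂ = √(M_NO₂/M_N₂) = √(46.01/28.02) = 1.281.
With d_N₂ + d_NO₂ = 1260 mm, d_NO₂ = 1260/(1 + 1.281) = 552.3 mm.
d_N₂ = 1260 − 552.3 = 708 mm.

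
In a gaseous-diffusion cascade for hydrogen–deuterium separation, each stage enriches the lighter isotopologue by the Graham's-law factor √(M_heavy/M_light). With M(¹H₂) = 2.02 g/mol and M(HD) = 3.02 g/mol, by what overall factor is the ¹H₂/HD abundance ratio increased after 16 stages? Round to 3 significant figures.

25.0

After 16 stages the ratio has grown by (√(3.02/2.02))^16 = (3.02/2.02)^(16/2).
= 1.49505^8 = 25.0.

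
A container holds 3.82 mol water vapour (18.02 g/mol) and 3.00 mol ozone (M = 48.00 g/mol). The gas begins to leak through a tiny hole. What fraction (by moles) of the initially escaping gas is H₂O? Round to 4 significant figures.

0.6751

Rate_i ∝ x_i/√M_i (Graham's law weighted by mole fraction), so the effusate composition follows n_i/√M_i.
So x_H₂O in the escaping gas = (n_H₂O/√M_H₂O) / Σ(n_i/√M_i)
= (3.82/√18.02) / (3.82/√18.02 + 3.00/√48.00) = 0.8999/(0.8999 + 0.4330) = 0.6751.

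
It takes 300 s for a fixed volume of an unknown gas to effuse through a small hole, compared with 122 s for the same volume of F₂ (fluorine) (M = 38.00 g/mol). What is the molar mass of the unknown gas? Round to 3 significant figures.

By Graham's law, t_X/t_F₂ = √(M_X/M_F₂).
300/122 = 2.459 = √(M_X/38.00)
M_X = 38.00 × 2.459² = 38.00 × 6.047 = 230 g/mol

230 g/mol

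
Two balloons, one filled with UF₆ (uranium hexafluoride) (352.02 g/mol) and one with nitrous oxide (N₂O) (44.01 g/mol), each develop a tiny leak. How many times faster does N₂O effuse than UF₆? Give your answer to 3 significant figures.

2.83

Graham's law gives rate_N₂O/rate_UF₆ = √(M_UF₆/M_N₂O) = √(352.02/44.01) = √7.999 = 2.83.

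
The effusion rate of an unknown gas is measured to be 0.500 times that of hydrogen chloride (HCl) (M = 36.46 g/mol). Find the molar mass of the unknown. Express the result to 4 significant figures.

145.8 g/mol

Since effusion rate ∝ 1/√M, rate_X/rate_HCl = √(M_HCl/M_X).
0.500 = √(36.46/M_X)
M_X = 36.46 / 0.500² = 36.46 / 0.2500 = 145.8 g/mol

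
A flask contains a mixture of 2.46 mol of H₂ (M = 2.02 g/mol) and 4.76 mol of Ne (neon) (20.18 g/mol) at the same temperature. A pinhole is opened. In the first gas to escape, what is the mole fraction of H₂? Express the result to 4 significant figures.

Rate_i ∝ x_i/√M_i (Graham's law weighted by mole fraction), so the effusate composition follows n_i/√M_i.
x_H₂(eff) = (n_H₂/√M_H₂) / (n_H₂/√M_H₂ + n_Ne/√M_Ne)
= (2.46/√2.02) / (2.46/√2.02 + 4.76/√20.18) = 1.731/(1.731 + 1.060) = 0.6203.

0.6203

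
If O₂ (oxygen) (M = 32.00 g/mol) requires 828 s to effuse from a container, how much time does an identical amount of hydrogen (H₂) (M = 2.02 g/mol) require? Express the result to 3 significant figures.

208 s

By Graham's law, t_H₂/t_O₂ = √(M_H₂/M_O₂) = √(2.02/32.00) = √0.06313 = 0.2512.
So the time for H₂ is 828 × 0.2512 = 208 s.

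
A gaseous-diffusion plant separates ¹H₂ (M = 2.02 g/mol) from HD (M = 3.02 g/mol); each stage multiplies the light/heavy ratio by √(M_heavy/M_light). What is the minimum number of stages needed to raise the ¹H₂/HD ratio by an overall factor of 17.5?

With α = √(3.02/2.02) per stage, ln α = ½ ln(1.49505) = 0.2011.
Need α^N ≥ 17.5 ⇒ N ≥ ln(17.5) / ln α = 2.862 / 0.2011 = 14.23.
So at least 15 stages are needed.

15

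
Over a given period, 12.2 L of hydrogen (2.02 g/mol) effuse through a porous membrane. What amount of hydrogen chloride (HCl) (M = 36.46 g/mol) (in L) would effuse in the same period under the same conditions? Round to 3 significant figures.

2.87 L

Since effusion rate ∝ 1/√M, rate_HCl/rate_H₂ = √(M_H₂/M_HCl) = √(2.02/36.46) = √0.05540 = 0.2354.
So the volume for HCl is 12.2 × 0.2354 = 2.87 L.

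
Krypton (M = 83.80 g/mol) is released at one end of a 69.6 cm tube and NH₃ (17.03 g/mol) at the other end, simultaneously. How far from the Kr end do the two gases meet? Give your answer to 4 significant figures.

In equal time, each gas travels a distance ∝ its rate ∝ 1/√M, so d_Kr/d_NH₃ = √(M_NH₃/M_Kr) = √(17.03/83.80) = 0.4508.
With d_Kr + d_NH₃ = 69.6 cm, d_NH₃ = 69.6/(1 + 0.4508) = 47.97 cm.
d_Kr = 69.6 − 47.97 = 21.63 cm.

21.63 cm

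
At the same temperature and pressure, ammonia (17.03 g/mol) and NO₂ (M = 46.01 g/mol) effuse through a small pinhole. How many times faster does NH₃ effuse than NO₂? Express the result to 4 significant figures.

Graham's law gives rate_NH₃/rate_NO₂ = √(M_NO₂/M_NH₃) = √(46.01/17.03) = √2.702 = 1.644.

1.644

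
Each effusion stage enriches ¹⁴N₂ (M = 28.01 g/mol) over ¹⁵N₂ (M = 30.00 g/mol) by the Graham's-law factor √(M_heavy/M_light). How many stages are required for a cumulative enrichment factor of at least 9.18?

65

Single-stage factor α = √(30.00/28.01), so ln α = ½ ln(1.07105) = 0.03432.
Need α^N ≥ 9.18 ⇒ N ≥ ln(9.18) / ln α = 2.217 / 0.03432 = 64.60.
Rounding up, N = 65 stages.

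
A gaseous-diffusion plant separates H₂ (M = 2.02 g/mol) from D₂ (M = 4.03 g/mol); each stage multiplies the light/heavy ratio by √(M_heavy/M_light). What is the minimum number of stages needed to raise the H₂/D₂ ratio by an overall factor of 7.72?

Per stage α = (4.03/2.02)^(1/2) = 1.99505^0.5, giving ln α = 0.3453.
Need α^N ≥ 7.72 ⇒ N ≥ ln(7.72) / ln α = 2.044 / 0.3453 = 5.92.
Minimum whole number of stages: N = 6.

6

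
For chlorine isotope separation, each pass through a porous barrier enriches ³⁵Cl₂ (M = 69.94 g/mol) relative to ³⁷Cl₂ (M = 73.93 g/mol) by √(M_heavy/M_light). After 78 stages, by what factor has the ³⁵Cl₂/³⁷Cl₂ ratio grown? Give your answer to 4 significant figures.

Overall factor = α^78 with α = √(73.93/69.94), i.e. (73.93/69.94)^(78/2).
= 1.05705^39 = 8.704.

8.704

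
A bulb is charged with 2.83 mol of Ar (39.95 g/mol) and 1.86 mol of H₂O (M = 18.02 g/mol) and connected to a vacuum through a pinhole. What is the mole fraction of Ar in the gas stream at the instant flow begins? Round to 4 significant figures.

0.5054

Effusion rate of each component ∝ n_i/√M_i (partial pressure × 1/√M).
x_Ar(eff) = (n_Ar/√M_Ar) / (n_Ar/√M_Ar + n_H₂O/√M_H₂O)
= (2.83/√39.95) / (2.83/√39.95 + 1.86/√18.02) = 0.4477/(0.4477 + 0.4382) = 0.5054.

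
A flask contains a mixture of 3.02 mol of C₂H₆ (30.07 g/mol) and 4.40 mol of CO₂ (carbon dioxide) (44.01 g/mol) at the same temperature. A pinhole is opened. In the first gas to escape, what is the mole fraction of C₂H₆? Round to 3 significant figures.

0.454

The effusion rate of species i is ∝ p_i/√M_i ∝ n_i/√M_i.
So x_C₂H₆ in the escaping gas = (n_C₂H₆/√M_C₂H₆) / Σ(n_i/√M_i)
= (3.02/√30.07) / (3.02/√30.07 + 4.40/√44.01) = 0.5507/(0.5507 + 0.6632) = 0.454.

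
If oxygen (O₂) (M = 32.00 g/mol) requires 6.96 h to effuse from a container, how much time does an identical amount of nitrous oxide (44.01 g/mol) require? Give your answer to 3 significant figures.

8.16 h

By Graham's law, t_N₂O/t_O₂ = √(M_N₂O/M_O₂) = √(44.01/32.00) = √1.375 = 1.173.
So the time for N₂O is 6.96 × 1.173 = 8.16 h.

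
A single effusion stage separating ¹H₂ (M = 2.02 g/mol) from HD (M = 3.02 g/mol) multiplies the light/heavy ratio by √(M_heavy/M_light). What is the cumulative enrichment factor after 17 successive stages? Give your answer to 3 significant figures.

30.5

After 17 stages the ratio has grown by (√(3.02/2.02))^17 = (3.02/2.02)^(17/2).
= 1.49505^(17/2) = 30.5.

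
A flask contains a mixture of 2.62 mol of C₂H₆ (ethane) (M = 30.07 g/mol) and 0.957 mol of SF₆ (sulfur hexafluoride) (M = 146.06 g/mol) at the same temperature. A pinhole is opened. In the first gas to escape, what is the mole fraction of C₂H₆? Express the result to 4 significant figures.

Each component's effusion rate ∝ (its partial pressure)·(1/√M) ∝ n_i/√M_i.
Mole fraction of C₂H₆ in the effusate = (n_C₂H₆/√M_C₂H₆) / (n_C₂H₆/√M_C₂H₆ + n_SF₆/√M_SF₆)
= (2.62/√30.07) / (2.62/√30.07 + 0.957/√146.06) = 0.4778/(0.4778 + 0.07919) = 0.8578.

0.8578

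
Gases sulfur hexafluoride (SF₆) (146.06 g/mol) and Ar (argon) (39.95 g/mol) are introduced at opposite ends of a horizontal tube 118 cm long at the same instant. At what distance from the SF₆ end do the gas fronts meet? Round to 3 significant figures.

40.5 cm

The fronts meet when d_SF₆ + d_Ar = L with d_SF₆/d_Ar = √(M_Ar/M_SF₆) (Graham's law). Here √(M_Ar/M_SF₆) = √(39.95/146.06) = 0.5230.
With d_SF₆ + d_Ar = 118 cm, d_Ar = 118/(1 + 0.5230) = 77.48 cm.
d_SF₆ = 118 − 77.48 = 40.5 cm.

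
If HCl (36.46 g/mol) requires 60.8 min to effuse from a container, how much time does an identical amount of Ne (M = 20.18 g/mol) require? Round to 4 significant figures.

By Graham's law, t_Ne/t_HCl = √(M_Ne/M_HCl) = √(20.18/36.46) = √0.5535 = 0.7440.
So the time for Ne is 60.8 × 0.7440 = 45.23 min.

45.23 min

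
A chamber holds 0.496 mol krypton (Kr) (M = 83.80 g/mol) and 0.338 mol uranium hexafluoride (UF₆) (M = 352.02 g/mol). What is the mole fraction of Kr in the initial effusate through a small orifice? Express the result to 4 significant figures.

Rate_i ∝ x_i/√M_i (Graham's law weighted by mole fraction), so the effusate composition follows n_i/√M_i.
x_Kr(eff) = (n_Kr/√M_Kr) / (n_Kr/√M_Kr + n_UF₆/√M_UF₆)
= (0.496/√83.80) / (0.496/√83.80 + 0.338/√352.02) = 0.05418/(0.05418 + 0.01801) = 0.7505.

0.7505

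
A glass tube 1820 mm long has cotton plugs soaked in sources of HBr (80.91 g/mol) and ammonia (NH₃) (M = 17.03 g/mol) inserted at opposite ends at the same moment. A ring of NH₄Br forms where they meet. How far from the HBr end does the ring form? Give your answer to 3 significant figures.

The fronts meet when d_HBr + d_NH₃ = L with d_HBr/d_NH₃ = √(M_NH₃/M_HBr) (Graham's law). Here √(M_NH₃/M_HBr) = √(17.03/80.91) = 0.4588.
With d_HBr + d_NH₃ = 1820 mm, d_NH₃ = 1820/(1 + 0.4588) = 1248 mm.
d_HBr = 1820 − 1248 = 572 mm.

572 mm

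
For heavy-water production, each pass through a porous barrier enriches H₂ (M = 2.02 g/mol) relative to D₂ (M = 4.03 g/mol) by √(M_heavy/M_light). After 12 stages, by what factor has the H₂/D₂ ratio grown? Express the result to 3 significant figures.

Overall factor = α^12 with α = √(4.03/2.02), i.e. (4.03/2.02)^(12/2).
= 1.99505^6 = 63.1.

63.1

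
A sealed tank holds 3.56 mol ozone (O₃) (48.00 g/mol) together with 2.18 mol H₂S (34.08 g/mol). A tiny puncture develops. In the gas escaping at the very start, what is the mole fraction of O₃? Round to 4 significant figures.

0.5791

Rate_i ∝ x_i/√M_i (Graham's law weighted by mole fraction), so the effusate composition follows n_i/√M_i.
So x_O₃ in the escaping gas = (n_O₃/√M_O₃) / Σ(n_i/√M_i)
= (3.56/√48.00) / (3.56/√48.00 + 2.18/√34.08) = 0.5138/(0.5138 + 0.3734) = 0.5791.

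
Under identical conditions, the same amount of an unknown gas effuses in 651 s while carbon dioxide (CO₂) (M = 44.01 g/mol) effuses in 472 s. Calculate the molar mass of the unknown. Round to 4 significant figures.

Since effusion rate ∝ 1/√M, t_X/t_CO₂ = √(M_X/M_CO₂).
651/472 = 1.379 = √(M_X/44.01)
M_X = 44.01 × 1.379² = 44.01 × 1.902 = 83.72 g/mol

83.72 g/mol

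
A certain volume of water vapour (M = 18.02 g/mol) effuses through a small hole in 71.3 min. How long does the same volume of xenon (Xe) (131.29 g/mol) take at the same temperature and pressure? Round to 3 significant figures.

From Graham's law, t_Xe/t_H₂O = √(M_Xe/M_H₂O) = √(131.29/18.02) = √7.286 = 2.699.
So the time for Xe is 71.3 × 2.699 = 192 min.

192 min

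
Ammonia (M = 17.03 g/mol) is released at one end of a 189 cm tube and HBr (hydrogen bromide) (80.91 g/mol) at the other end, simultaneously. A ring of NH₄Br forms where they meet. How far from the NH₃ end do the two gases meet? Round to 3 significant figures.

130 cm

Distances travelled in equal time are proportional to diffusion rates, so d_NH₃/d_HBr = √(M_HBr/M_NH₃) = √(80.91/17.03) = 2.180.
With d_NH₃ + d_HBr = 189 cm, d_HBr = 189/(1 + 2.180) = 59.44 cm.
d_NH₃ = 189 − 59.44 = 130 cm.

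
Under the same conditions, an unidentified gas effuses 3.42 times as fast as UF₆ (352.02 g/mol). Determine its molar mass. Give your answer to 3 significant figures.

30.1 g/mol

Since effusion rate ∝ 1/√M, rate_X/rate_UF₆ = √(M_UF₆/M_X).
3.42 = √(352.02/M_X)
M_X = 352.02 / 3.42² = 352.02 / 11.70 = 30.1 g/mol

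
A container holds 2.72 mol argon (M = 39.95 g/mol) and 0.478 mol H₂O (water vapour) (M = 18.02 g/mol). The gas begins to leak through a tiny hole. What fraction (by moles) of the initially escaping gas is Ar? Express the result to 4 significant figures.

0.7926

The effusion rate of species i is ∝ p_i/√M_i ∝ n_i/√M_i.
So x_Ar in the escaping gas = (n_Ar/√M_Ar) / Σ(n_i/√M_i)
= (2.72/√39.95) / (2.72/√39.95 + 0.478/√18.02) = 0.4303/(0.4303 + 0.1126) = 0.7926.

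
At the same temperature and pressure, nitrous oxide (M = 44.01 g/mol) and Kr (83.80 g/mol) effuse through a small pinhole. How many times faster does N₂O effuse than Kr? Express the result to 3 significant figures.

1.38

From Graham's law, rate_N₂O/rate_Kr = √(M_Kr/M_N₂O) = √(83.80/44.01) = √1.904 = 1.38.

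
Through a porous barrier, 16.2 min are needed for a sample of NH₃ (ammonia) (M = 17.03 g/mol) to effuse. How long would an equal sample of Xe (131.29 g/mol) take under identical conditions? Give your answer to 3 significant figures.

Graham's law gives t_Xe/t_NH₃ = √(M_Xe/M_NH₃) = √(131.29/17.03) = √7.709 = 2.777.
So the time for Xe is 16.2 × 2.777 = 45.0 min.

45.0 min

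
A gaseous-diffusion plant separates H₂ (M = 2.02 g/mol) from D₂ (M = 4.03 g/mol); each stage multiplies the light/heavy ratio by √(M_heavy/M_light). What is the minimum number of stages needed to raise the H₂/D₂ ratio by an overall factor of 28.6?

Per stage α = (4.03/2.02)^(1/2) = 1.99505^0.5, giving ln α = 0.3453.
Need α^N ≥ 28.6 ⇒ N ≥ ln(28.6) / ln α = 3.353 / 0.3453 = 9.71.
Minimum whole number of stages: N = 10.

10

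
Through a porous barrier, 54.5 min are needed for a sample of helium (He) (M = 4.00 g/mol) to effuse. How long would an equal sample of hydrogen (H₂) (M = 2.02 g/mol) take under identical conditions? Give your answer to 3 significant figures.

Since effusion rate ∝ 1/√M, t_H₂/t_He = √(M_H₂/M_He) = √(2.02/4.00) = √0.5050 = 0.7106.
So the time for H₂ is 54.5 × 0.7106 = 38.7 min.

38.7 min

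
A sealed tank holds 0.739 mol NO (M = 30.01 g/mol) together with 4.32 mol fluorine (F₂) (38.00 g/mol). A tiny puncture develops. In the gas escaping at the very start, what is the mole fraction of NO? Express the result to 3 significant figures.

Each component's effusion rate ∝ (its partial pressure)·(1/√M) ∝ n_i/√M_i.
Mole fraction of NO in the effusate = (n_NO/√M_NO) / (n_NO/√M_NO + n_F₂/√M_F₂)
= (0.739/√30.01) / (0.739/√30.01 + 4.32/√38.00) = 0.1349/(0.1349 + 0.7008) = 0.161.

0.161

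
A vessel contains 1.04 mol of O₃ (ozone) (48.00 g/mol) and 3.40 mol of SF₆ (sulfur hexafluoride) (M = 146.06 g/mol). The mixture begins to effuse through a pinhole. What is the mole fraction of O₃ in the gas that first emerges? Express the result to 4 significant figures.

0.3479

Effusion rate of each component ∝ n_i/√M_i (partial pressure × 1/√M).
x_O₃(eff) = (n_O₃/√M_O₃) / (n_O₃/√M_O₃ + n_SF₆/√M_SF₆)
= (1.04/√48.00) / (1.04/√48.00 + 3.40/√146.06) = 0.1501/(0.1501 + 0.2813) = 0.3479.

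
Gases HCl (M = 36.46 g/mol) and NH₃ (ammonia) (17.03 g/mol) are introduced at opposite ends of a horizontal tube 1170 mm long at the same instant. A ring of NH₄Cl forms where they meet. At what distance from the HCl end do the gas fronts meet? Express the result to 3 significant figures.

475 mm

The fronts meet when d_HCl + d_NH₃ = L with d_HCl/d_NH₃ = √(M_NH₃/M_HCl) (Graham's law). Here √(M_NH₃/M_HCl) = √(17.03/36.46) = 0.6834.
With d_HCl + d_NH₃ = 1170 mm, d_NH₃ = 1170/(1 + 0.6834) = 695.0 mm.
d_HCl = 1170 − 695.0 = 475 mm.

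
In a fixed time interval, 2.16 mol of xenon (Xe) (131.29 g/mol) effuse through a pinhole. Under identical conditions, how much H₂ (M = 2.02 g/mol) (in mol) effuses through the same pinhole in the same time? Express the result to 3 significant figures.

17.4 mol

From Graham's law, rate_H₂/rate_Xe = √(M_Xe/M_H₂) = √(131.29/2.02) = √65.00 = 8.062.
So the amount for H₂ is 2.16 × 8.062 = 17.4 mol.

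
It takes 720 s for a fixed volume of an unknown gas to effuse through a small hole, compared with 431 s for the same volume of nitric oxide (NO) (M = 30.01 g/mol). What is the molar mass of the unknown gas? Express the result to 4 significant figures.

83.75 g/mol

Since effusion rate ∝ 1/√M, t_X/t_NO = √(M_X/M_NO).
720/431 = 1.671 = √(M_X/30.01)
M_X = 30.01 × 1.671² = 30.01 × 2.791 = 83.75 g/mol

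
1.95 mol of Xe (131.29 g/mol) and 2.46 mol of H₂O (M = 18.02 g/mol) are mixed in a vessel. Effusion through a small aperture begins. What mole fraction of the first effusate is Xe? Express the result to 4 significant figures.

0.2270

The effusion rate of species i is ∝ p_i/√M_i ∝ n_i/√M_i.
x_Xe(eff) = (n_Xe/√M_Xe) / (n_Xe/√M_Xe + n_H₂O/√M_H₂O)
= (1.95/√131.29) / (1.95/√131.29 + 2.46/√18.02) = 0.1702/(0.1702 + 0.5795) = 0.2270.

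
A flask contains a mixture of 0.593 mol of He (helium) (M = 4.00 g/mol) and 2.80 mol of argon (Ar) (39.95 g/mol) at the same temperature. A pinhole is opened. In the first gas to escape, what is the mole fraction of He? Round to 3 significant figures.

The effusion rate of species i is ∝ p_i/√M_i ∝ n_i/√M_i.
Mole fraction of He in the effusate = (n_He/√M_He) / (n_He/√M_He + n_Ar/√M_Ar)
= (0.593/√4.00) / (0.593/√4.00 + 2.80/√39.95) = 0.2965/(0.2965 + 0.4430) = 0.401.

0.401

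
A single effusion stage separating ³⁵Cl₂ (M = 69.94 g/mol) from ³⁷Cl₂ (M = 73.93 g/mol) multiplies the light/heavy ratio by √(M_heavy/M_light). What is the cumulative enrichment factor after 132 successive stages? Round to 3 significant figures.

38.9

The single-stage factor is √(M_heavy/M_light), so 132 stages give [√(73.93/69.94)]^132 = (73.93/69.94)^(132/2).
= 1.05705^66 = 38.9.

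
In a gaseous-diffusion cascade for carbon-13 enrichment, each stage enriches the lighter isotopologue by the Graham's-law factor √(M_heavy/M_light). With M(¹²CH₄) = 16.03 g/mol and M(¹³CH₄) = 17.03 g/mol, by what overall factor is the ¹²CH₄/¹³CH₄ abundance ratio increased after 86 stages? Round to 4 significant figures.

After 86 stages the ratio has grown by (√(17.03/16.03))^86 = (17.03/16.03)^(86/2).
= 1.06238^43 = 13.49.

13.49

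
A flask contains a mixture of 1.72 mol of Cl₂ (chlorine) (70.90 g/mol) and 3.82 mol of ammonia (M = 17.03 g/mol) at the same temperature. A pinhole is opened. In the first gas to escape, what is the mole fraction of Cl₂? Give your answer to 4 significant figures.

The effusion rate of species i is ∝ p_i/√M_i ∝ n_i/√M_i.
x_Cl₂(eff) = (n_Cl₂/√M_Cl₂) / (n_Cl₂/√M_Cl₂ + n_NH₃/√M_NH₃)
= (1.72/√70.90) / (1.72/√70.90 + 3.82/√17.03) = 0.2043/(0.2043 + 0.9257) = 0.1808.

0.1808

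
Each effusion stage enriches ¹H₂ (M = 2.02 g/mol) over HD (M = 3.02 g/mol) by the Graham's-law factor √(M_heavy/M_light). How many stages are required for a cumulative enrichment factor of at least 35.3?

Per stage α = (3.02/2.02)^(1/2) = 1.49505^0.5, giving ln α = 0.2011.
Need α^N ≥ 35.3 ⇒ N ≥ ln(35.3) / ln α = 3.564 / 0.2011 = 17.72.
Rounding up, N = 18 stages.

18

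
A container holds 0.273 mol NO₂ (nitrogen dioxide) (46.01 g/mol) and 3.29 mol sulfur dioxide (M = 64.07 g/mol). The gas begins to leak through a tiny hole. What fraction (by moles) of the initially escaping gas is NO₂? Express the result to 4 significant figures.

Effusion rate of each component ∝ n_i/√M_i (partial pressure × 1/√M).
Mole fraction of NO₂ in the effusate = (n_NO₂/√M_NO₂) / (n_NO₂/√M_NO₂ + n_SO₂/√M_SO₂)
= (0.273/√46.01) / (0.273/√46.01 + 3.29/√64.07) = 0.04025/(0.04025 + 0.4110) = 0.08919.

0.08919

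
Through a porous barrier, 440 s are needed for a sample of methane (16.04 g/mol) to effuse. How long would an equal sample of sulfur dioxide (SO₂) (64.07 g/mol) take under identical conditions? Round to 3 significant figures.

879 s

Since effusion rate ∝ 1/√M, t_SO₂/t_CH₄ = √(M_SO₂/M_CH₄) = √(64.07/16.04) = √3.994 = 1.999.
So the time for SO₂ is 440 × 1.999 = 879 s.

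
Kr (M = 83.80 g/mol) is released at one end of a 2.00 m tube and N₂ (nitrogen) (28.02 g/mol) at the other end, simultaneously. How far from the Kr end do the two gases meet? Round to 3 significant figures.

Graham's law gives d_Kr/d_N₂ = rate_Kr/rate_N₂ = √(M_N₂/M_Kr) = √(28.02/83.80) = 0.5782.
With d_Kr + d_N₂ = 2.00 m, d_N₂ = 2.00/(1 + 0.5782) = 1.267 m.
d_Kr = 2.00 − 1.267 = 0.733 m.

0.733 m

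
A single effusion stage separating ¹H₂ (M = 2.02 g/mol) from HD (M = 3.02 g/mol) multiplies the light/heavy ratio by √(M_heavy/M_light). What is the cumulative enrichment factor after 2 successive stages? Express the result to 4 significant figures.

1.495

Each stage multiplies the ratio by α = √(3.02/2.02), so after 2 stages the overall factor is α^2 = (3.02/2.02)^(2/2).
= 1.49505^1 = 1.495.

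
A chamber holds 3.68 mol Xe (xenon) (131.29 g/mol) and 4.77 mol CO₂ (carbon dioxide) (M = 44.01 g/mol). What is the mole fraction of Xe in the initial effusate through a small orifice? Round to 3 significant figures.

Effusion rate of each component ∝ n_i/√M_i (partial pressure × 1/√M).
x_Xe(eff) = (n_Xe/√M_Xe) / (n_Xe/√M_Xe + n_CO₂/√M_CO₂)
= (3.68/√131.29) / (3.68/√131.29 + 4.77/√44.01) = 0.3212/(0.3212 + 0.7190) = 0.309.

0.309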